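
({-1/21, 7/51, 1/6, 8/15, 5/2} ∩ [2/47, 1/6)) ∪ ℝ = ℝ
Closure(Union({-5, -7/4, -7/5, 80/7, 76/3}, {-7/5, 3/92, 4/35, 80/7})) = {-5, -7/4, -7/5, 3/92, 4/35, 80/7, 76/3}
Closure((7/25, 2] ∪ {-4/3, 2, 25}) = {-4/3, 25} ∪ [7/25, 2]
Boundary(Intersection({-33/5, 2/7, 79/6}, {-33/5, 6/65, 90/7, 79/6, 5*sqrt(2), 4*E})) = {-33/5, 79/6}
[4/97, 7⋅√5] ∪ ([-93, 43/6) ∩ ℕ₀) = {0, 1, …, 7} ∪ [4/97, 7⋅√5]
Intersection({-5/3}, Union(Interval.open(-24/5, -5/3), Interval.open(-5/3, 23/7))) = EmptySet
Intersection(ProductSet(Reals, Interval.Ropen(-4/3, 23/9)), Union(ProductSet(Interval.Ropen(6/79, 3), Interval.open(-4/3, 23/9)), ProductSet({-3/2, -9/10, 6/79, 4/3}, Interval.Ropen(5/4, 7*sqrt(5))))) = Union(ProductSet({-3/2, -9/10, 6/79, 4/3}, Interval.Ropen(5/4, 23/9)), ProductSet(Interval.Ropen(6/79, 3), Interval.open(-4/3, 23/9)))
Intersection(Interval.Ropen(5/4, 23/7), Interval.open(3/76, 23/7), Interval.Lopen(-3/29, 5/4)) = {5/4}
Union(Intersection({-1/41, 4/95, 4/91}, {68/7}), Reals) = Reals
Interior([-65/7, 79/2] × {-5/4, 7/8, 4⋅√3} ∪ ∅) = ∅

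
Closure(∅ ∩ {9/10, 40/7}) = ∅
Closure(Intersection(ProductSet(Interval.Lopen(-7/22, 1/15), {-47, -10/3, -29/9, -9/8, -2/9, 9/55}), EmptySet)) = EmptySet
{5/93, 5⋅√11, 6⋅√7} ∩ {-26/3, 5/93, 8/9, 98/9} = {5/93}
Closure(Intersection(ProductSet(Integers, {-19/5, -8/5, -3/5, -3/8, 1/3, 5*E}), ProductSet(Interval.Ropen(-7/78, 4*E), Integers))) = EmptySet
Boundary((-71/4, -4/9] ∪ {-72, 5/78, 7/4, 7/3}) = {-72, -71/4, -4/9, 5/78, 7/4, 7/3}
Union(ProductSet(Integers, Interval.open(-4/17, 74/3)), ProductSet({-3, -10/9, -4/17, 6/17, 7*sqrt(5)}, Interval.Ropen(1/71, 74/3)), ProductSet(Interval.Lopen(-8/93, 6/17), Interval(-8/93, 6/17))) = Union(ProductSet({-3, -10/9, -4/17, 6/17, 7*sqrt(5)}, Interval.Ropen(1/71, 74/3)), ProductSet(Integers, Interval.open(-4/17, 74/3)), ProductSet(Interval.Lopen(-8/93, 6/17), Interval(-8/93, 6/17)))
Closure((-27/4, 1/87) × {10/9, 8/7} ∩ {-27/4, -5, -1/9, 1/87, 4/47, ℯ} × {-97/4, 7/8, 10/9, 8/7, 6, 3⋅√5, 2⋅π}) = {-5, -1/9} × {10/9, 8/7}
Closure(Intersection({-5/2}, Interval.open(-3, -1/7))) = {-5/2}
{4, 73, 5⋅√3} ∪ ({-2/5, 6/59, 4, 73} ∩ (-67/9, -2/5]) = {-2/5, 4, 73, 5⋅√3}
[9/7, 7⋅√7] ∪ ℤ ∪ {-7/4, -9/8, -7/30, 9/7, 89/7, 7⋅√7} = ℤ ∪ {-7/4, -9/8, -7/30} ∪ [9/7, 7⋅√7]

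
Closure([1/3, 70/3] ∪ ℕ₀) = ℕ₀ ∪ [1/3, 70/3] ∪ (ℕ₀ \ (1/3, 70/3))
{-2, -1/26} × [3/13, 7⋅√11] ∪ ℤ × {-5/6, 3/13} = (ℤ × {-5/6, 3/13}) ∪ ({-2, -1/26} × [3/13, 7⋅√11])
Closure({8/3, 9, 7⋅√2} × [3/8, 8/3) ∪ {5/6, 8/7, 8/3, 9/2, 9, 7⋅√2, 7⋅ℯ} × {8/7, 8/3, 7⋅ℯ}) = ({8/3, 9, 7⋅√2} × [3/8, 8/3]) ∪ ({5/6, 8/7, 8/3, 9/2, 9, 7⋅√2, 7⋅ℯ} × {8/7, 8/3, 7⋅ℯ})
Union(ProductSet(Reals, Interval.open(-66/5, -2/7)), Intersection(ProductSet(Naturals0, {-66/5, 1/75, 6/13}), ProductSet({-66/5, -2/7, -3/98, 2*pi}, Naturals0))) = ProductSet(Reals, Interval.open(-66/5, -2/7))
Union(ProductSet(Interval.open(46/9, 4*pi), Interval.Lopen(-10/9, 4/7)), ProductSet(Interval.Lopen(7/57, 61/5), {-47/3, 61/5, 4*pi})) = Union(ProductSet(Interval.Lopen(7/57, 61/5), {-47/3, 61/5, 4*pi}), ProductSet(Interval.open(46/9, 4*pi), Interval.Lopen(-10/9, 4/7)))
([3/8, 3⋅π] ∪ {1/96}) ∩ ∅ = ∅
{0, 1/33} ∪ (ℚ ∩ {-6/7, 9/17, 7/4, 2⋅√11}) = {-6/7, 0, 1/33, 9/17, 7/4}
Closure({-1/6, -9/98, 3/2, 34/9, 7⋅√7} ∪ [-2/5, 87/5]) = [-2/5, 87/5] ∪ {7⋅√7}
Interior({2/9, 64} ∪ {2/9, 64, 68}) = ∅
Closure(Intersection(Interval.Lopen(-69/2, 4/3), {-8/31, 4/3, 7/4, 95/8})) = {-8/31, 4/3}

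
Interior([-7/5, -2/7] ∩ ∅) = ∅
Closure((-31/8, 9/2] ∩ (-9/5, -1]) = [-9/5, -1]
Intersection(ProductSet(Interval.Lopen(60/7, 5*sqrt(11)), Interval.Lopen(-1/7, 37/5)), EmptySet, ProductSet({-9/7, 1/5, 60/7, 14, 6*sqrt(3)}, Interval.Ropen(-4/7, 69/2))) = EmptySet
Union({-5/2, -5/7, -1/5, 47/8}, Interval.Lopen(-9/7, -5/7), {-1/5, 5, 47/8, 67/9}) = Union({-5/2, -1/5, 5, 47/8, 67/9}, Interval.Lopen(-9/7, -5/7))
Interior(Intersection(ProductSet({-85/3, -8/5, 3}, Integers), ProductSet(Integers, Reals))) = EmptySet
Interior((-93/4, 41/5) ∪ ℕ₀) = ({0, 1, …, 8} \ ℕ₀ \ (-93/4, 41/5)) ∪ ((-93/4, 41/5) \ ℕ₀ \ (-93/4, 41/5)) ∪ (ℕ₀ \ ({-93/4, 41/5} ∪ (ℕ₀ \ (-93/4, 41/5)))) ∪ ({0, 1, …, 8} \ ({-93/4, 41/5} ∪ (ℕ₀ \ (-93/4, 41/5))))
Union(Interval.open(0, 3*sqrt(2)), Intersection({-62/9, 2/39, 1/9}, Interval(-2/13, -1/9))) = Interval.open(0, 3*sqrt(2))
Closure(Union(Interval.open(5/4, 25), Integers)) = Union(Integers, Interval(5/4, 25))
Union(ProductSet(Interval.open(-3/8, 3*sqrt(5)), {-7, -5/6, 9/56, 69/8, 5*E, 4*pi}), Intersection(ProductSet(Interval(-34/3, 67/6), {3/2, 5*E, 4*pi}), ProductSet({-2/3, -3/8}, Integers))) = ProductSet(Interval.open(-3/8, 3*sqrt(5)), {-7, -5/6, 9/56, 69/8, 5*E, 4*pi})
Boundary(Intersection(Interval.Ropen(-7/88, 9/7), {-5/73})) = {-5/73}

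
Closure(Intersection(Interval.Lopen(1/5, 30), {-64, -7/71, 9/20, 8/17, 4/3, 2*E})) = {9/20, 8/17, 4/3, 2*E}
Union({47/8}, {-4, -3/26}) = {-4, -3/26, 47/8}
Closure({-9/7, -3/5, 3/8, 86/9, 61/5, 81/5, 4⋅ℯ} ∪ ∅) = {-9/7, -3/5, 3/8, 86/9, 61/5, 81/5, 4⋅ℯ}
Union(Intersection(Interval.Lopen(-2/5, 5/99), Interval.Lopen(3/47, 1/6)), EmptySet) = EmptySet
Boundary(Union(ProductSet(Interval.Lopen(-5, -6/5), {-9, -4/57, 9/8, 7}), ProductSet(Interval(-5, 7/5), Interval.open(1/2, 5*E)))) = Union(ProductSet({-5}, {-9, -4/57, 9/8, 7}), ProductSet({-5, 7/5}, Interval(1/2, 5*E)), ProductSet(Interval(-5, -6/5), {-9, -4/57}), ProductSet(Interval(-5, 7/5), {1/2, 5*E}))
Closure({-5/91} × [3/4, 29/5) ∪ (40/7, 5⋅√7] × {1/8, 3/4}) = ({-5/91} × [3/4, 29/5]) ∪ ([40/7, 5⋅√7] × {1/8, 3/4})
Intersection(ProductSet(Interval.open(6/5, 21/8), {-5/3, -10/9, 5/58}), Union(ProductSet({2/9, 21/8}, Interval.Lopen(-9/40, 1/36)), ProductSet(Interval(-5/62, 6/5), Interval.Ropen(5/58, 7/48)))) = EmptySet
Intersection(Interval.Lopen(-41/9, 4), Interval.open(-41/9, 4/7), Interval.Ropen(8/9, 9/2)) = EmptySet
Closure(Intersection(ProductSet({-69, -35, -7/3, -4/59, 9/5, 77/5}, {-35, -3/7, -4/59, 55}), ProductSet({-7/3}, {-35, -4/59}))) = ProductSet({-7/3}, {-35, -4/59})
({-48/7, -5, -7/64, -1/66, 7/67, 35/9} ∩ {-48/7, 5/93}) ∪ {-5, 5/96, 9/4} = {-48/7, -5, 5/96, 9/4}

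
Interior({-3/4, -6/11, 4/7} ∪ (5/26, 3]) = (5/26, 3)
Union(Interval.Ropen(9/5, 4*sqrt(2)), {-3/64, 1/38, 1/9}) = Union({-3/64, 1/38, 1/9}, Interval.Ropen(9/5, 4*sqrt(2)))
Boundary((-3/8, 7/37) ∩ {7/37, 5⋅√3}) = ∅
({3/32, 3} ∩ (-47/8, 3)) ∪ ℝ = ℝ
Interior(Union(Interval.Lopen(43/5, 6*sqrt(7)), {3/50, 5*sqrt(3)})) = Interval.open(43/5, 6*sqrt(7))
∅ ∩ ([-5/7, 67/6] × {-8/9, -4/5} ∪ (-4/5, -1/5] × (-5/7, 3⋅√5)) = ∅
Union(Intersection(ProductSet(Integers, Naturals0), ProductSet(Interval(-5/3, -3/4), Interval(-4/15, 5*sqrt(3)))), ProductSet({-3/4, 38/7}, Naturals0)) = Union(ProductSet({-3/4, 38/7}, Naturals0), ProductSet(Range(-1, 0, 1), Range(0, 9, 1)))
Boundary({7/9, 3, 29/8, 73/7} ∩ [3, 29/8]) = {3, 29/8}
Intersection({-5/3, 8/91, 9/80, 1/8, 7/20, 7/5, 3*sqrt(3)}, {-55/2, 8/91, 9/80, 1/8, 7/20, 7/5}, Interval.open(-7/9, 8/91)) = EmptySet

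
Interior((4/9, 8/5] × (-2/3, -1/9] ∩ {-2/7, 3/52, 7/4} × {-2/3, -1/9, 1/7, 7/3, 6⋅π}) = ∅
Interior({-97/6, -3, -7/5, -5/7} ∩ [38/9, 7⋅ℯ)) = ∅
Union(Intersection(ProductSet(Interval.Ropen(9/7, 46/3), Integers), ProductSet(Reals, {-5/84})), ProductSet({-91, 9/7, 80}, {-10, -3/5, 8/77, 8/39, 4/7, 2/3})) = ProductSet({-91, 9/7, 80}, {-10, -3/5, 8/77, 8/39, 4/7, 2/3})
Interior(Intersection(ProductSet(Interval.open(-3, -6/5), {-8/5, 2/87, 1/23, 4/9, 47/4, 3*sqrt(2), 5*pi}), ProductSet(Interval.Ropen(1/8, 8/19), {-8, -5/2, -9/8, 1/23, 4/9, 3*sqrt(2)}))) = EmptySet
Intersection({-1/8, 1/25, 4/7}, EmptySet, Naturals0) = EmptySet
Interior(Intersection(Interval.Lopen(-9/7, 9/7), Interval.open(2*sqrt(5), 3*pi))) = EmptySet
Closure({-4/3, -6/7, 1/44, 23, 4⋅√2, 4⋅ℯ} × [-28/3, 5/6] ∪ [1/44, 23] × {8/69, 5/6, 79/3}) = ([1/44, 23] × {8/69, 5/6, 79/3}) ∪ ({-4/3, -6/7, 1/44, 23, 4⋅√2, 4⋅ℯ} × [-28/3, 5/6])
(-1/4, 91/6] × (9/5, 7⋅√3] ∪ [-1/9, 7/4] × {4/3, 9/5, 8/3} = ([-1/9, 7/4] × {4/3, 9/5, 8/3}) ∪ ((-1/4, 91/6] × (9/5, 7⋅√3])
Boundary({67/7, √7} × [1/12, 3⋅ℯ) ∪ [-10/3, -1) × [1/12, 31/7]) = ({-10/3, -1} × [1/12, 31/7]) ∪ ([-10/3, -1] × {1/12, 31/7}) ∪ ({67/7, √7} × [1/12, 3⋅ℯ])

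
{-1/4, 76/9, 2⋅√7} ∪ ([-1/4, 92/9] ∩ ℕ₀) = {-1/4, 76/9, 2⋅√7} ∪ {0, 1, …, 10}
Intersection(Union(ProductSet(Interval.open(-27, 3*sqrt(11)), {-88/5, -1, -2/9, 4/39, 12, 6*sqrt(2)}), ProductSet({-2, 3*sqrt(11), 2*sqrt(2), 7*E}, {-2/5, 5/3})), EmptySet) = EmptySet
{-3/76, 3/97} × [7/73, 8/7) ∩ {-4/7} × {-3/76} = ∅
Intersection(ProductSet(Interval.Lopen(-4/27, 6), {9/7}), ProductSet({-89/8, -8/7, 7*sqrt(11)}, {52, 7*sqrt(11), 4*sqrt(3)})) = EmptySet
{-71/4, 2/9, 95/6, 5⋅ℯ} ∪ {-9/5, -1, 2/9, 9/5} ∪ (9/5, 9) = {-71/4, -9/5, -1, 2/9, 95/6, 5⋅ℯ} ∪ [9/5, 9)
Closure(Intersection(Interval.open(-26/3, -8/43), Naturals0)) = EmptySet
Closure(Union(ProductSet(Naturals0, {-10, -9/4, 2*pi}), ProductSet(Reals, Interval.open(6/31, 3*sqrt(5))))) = Union(ProductSet(Naturals0, {-10, -9/4, 2*pi}), ProductSet(Reals, Interval(6/31, 3*sqrt(5))))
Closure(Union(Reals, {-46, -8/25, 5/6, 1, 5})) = Reals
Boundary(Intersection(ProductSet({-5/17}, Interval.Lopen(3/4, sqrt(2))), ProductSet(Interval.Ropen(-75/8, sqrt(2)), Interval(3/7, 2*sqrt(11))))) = ProductSet({-5/17}, Interval(3/4, sqrt(2)))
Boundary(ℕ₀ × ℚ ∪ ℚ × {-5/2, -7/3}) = (ℕ₀ × ℝ) ∪ (ℝ × {-5/2, -7/3})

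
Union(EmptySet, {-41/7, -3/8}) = {-41/7, -3/8}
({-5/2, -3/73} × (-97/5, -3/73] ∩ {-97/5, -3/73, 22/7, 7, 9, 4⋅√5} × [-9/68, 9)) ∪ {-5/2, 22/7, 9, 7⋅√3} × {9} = ({-3/73} × [-9/68, -3/73]) ∪ ({-5/2, 22/7, 9, 7⋅√3} × {9})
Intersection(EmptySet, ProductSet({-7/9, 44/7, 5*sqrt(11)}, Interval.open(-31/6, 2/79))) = EmptySet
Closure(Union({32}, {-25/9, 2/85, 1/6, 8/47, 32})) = {-25/9, 2/85, 1/6, 8/47, 32}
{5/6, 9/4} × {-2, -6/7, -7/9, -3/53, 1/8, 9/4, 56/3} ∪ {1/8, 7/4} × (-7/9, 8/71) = ({1/8, 7/4} × (-7/9, 8/71)) ∪ ({5/6, 9/4} × {-2, -6/7, -7/9, -3/53, 1/8, 9/4, 56/3})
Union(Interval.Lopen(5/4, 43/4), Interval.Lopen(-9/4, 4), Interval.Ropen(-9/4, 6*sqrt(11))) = Interval.Ropen(-9/4, 6*sqrt(11))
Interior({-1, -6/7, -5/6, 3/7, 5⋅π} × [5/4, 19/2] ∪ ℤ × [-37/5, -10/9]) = ∅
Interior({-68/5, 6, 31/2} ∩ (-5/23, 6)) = ∅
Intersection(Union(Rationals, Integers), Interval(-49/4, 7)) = Intersection(Interval(-49/4, 7), Rationals)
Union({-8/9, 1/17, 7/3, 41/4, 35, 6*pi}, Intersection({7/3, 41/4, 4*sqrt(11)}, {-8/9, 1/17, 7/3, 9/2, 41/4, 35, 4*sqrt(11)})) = {-8/9, 1/17, 7/3, 41/4, 35, 4*sqrt(11), 6*pi}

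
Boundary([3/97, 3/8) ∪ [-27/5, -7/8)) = {-27/5, -7/8, 3/97, 3/8}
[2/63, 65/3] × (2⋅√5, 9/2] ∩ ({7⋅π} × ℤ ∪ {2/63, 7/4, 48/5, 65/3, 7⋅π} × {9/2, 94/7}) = {2/63, 7/4, 48/5, 65/3} × {9/2}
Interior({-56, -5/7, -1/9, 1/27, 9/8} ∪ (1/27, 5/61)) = (1/27, 5/61)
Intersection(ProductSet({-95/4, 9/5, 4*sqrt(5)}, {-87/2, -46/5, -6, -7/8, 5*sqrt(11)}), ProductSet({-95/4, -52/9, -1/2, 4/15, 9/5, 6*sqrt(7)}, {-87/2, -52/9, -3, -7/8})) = ProductSet({-95/4, 9/5}, {-87/2, -7/8})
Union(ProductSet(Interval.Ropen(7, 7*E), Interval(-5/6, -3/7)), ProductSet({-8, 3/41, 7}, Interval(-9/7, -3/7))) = Union(ProductSet({-8, 3/41, 7}, Interval(-9/7, -3/7)), ProductSet(Interval.Ropen(7, 7*E), Interval(-5/6, -3/7)))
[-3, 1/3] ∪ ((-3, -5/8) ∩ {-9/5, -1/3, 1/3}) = [-3, 1/3]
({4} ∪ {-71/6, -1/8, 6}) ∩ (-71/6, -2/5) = ∅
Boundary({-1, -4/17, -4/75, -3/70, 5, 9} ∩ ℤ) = {-1, 5, 9}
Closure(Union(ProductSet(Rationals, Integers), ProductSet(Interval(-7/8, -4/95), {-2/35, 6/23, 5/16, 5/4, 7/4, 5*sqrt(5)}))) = Union(ProductSet(Interval(-7/8, -4/95), {-2/35, 6/23, 5/16, 5/4, 7/4, 5*sqrt(5)}), ProductSet(Reals, Integers))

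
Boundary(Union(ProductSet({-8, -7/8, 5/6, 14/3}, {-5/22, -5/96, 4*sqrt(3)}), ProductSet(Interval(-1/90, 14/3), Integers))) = Union(ProductSet({-8, -7/8, 5/6, 14/3}, {-5/22, -5/96, 4*sqrt(3)}), ProductSet(Interval(-1/90, 14/3), Integers))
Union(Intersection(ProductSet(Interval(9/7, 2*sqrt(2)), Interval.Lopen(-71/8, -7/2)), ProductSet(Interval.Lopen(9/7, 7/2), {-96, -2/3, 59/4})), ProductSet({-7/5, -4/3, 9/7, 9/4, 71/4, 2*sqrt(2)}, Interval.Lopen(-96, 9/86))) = ProductSet({-7/5, -4/3, 9/7, 9/4, 71/4, 2*sqrt(2)}, Interval.Lopen(-96, 9/86))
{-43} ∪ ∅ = {-43}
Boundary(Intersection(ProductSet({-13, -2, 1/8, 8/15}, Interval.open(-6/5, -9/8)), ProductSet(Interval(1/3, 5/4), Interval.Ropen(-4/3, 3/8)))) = ProductSet({8/15}, Interval(-6/5, -9/8))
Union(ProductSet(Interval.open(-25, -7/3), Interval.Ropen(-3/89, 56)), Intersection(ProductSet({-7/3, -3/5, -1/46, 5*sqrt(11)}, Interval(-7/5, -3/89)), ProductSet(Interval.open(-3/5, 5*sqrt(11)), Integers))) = Union(ProductSet({-1/46}, Range(-1, 0, 1)), ProductSet(Interval.open(-25, -7/3), Interval.Ropen(-3/89, 56)))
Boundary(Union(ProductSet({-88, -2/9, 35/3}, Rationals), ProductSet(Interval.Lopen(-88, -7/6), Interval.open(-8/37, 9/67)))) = Union(ProductSet({-88, -7/6}, Interval(-8/37, 9/67)), ProductSet({-88, -2/9, 35/3}, Reals), ProductSet(Interval(-88, -7/6), {-8/37, 9/67}))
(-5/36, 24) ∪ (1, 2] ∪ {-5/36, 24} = [-5/36, 24]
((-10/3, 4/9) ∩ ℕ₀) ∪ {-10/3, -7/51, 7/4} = {-10/3, -7/51, 7/4} ∪ {0}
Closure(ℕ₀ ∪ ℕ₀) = ℕ₀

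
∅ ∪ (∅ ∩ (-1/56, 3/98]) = ∅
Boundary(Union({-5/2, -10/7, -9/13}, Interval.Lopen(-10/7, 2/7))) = {-5/2, -10/7, 2/7}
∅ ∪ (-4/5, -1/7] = (-4/5, -1/7]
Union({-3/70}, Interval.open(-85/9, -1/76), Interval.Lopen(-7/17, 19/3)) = Interval.Lopen(-85/9, 19/3)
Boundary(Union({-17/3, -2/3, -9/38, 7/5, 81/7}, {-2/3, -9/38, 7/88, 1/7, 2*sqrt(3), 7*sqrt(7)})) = {-17/3, -2/3, -9/38, 7/88, 1/7, 7/5, 81/7, 2*sqrt(3), 7*sqrt(7)}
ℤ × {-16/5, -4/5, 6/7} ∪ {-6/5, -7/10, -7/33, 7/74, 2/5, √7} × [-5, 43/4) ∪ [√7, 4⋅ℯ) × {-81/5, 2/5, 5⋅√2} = (ℤ × {-16/5, -4/5, 6/7}) ∪ ({-6/5, -7/10, -7/33, 7/74, 2/5, √7} × [-5, 43/4)) ∪ ([√7, 4⋅ℯ) × {-81/5, 2/5, 5⋅√2})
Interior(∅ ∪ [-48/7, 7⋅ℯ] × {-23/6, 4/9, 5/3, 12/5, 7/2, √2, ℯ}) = ∅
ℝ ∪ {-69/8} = ℝ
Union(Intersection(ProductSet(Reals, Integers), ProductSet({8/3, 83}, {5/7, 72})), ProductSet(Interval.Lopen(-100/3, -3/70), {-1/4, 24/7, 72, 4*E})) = Union(ProductSet({8/3, 83}, {72}), ProductSet(Interval.Lopen(-100/3, -3/70), {-1/4, 24/7, 72, 4*E}))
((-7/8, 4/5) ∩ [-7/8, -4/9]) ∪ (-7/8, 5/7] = (-7/8, 5/7]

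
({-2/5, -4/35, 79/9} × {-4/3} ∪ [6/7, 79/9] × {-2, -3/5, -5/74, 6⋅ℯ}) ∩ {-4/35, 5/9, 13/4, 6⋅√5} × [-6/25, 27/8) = {13/4} × {-5/74}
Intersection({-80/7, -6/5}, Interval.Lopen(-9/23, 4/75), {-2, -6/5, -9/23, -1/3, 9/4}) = EmptySet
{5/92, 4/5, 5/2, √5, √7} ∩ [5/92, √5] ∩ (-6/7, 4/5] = {5/92, 4/5}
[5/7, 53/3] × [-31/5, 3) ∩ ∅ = ∅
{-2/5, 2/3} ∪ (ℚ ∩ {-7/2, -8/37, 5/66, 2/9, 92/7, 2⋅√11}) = {-7/2, -2/5, -8/37, 5/66, 2/9, 2/3, 92/7}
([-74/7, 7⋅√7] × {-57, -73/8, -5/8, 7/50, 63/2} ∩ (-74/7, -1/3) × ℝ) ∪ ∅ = (-74/7, -1/3) × {-57, -73/8, -5/8, 7/50, 63/2}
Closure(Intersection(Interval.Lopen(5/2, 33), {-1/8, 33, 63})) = {33}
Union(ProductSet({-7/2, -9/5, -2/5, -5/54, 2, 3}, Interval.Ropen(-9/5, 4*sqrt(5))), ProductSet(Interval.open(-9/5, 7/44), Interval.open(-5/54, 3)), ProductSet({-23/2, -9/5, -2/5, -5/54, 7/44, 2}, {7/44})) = Union(ProductSet({-23/2, -9/5, -2/5, -5/54, 7/44, 2}, {7/44}), ProductSet({-7/2, -9/5, -2/5, -5/54, 2, 3}, Interval.Ropen(-9/5, 4*sqrt(5))), ProductSet(Interval.open(-9/5, 7/44), Interval.open(-5/54, 3)))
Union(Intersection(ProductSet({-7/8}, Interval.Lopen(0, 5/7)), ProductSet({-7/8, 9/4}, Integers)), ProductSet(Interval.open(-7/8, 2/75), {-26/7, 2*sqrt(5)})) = ProductSet(Interval.open(-7/8, 2/75), {-26/7, 2*sqrt(5)})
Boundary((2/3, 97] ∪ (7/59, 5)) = {7/59, 97}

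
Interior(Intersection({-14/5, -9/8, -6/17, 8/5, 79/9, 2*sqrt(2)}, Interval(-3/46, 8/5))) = EmptySet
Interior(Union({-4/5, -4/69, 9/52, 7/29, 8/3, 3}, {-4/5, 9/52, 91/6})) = EmptySet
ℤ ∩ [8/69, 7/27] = ∅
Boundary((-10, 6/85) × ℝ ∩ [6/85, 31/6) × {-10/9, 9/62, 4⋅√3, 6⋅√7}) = ∅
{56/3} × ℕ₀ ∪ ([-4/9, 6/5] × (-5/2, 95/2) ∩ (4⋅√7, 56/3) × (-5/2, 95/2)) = {56/3} × ℕ₀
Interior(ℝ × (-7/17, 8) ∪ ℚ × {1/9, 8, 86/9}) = ℝ × (-7/17, 8)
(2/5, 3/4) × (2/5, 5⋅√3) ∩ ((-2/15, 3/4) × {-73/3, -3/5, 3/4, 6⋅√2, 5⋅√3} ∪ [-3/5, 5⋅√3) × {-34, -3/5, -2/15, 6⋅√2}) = (2/5, 3/4) × {3/4, 6⋅√2}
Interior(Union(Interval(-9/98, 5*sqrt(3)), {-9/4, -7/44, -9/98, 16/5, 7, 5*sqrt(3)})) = Interval.open(-9/98, 5*sqrt(3))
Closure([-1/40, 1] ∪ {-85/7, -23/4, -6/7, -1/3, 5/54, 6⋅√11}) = {-85/7, -23/4, -6/7, -1/3, 6⋅√11} ∪ [-1/40, 1]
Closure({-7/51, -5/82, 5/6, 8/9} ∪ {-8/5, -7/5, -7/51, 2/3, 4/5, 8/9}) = {-8/5, -7/5, -7/51, -5/82, 2/3, 4/5, 5/6, 8/9}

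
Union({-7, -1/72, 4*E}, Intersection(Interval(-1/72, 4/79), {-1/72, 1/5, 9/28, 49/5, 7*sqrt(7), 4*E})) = {-7, -1/72, 4*E}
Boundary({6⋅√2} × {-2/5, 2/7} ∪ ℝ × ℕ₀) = (ℝ × ℕ₀) ∪ ({6⋅√2} × {-2/5, 2/7})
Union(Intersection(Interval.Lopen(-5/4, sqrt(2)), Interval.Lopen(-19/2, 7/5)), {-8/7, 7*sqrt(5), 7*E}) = Union({7*sqrt(5), 7*E}, Interval.Lopen(-5/4, 7/5))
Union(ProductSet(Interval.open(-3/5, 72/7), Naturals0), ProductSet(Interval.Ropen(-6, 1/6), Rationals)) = Union(ProductSet(Interval.Ropen(-6, 1/6), Rationals), ProductSet(Interval.open(-3/5, 72/7), Naturals0))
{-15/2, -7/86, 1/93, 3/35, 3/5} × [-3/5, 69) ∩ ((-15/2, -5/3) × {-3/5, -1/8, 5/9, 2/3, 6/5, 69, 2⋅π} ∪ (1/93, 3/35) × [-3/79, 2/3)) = ∅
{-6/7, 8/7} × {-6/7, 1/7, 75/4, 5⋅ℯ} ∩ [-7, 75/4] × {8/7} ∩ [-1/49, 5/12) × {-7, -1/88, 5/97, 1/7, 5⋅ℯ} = ∅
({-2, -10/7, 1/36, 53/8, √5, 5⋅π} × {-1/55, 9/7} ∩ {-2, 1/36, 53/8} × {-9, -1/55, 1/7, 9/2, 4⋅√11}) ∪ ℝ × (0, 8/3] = ({-2, 1/36, 53/8} × {-1/55}) ∪ (ℝ × (0, 8/3])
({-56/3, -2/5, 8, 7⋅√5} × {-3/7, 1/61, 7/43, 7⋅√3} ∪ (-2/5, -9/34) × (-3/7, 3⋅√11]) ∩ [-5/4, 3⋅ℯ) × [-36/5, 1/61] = ({-2/5, 8} × {-3/7, 1/61}) ∪ ((-2/5, -9/34) × (-3/7, 1/61])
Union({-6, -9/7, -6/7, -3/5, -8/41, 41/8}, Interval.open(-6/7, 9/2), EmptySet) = Union({-6, -9/7, 41/8}, Interval.Ropen(-6/7, 9/2))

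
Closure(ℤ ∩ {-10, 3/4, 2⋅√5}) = {-10}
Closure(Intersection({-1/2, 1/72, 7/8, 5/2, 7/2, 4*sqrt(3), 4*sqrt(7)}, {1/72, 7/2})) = {1/72, 7/2}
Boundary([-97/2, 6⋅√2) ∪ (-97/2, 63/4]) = {-97/2, 63/4}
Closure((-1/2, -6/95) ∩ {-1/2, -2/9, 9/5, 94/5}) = {-2/9}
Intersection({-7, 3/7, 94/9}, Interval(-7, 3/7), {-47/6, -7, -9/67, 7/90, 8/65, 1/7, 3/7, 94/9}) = {-7, 3/7}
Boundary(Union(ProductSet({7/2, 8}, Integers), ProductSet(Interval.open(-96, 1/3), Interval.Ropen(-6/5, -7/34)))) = Union(ProductSet({-96, 1/3}, Interval(-6/5, -7/34)), ProductSet({7/2, 8}, Integers), ProductSet(Interval(-96, 1/3), {-6/5, -7/34}))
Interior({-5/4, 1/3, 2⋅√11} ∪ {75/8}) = ∅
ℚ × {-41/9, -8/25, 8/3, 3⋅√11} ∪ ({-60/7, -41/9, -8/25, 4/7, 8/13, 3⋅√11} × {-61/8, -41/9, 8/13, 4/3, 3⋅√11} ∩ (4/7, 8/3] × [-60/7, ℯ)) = ({8/13} × {-61/8, -41/9, 8/13, 4/3}) ∪ (ℚ × {-41/9, -8/25, 8/3, 3⋅√11})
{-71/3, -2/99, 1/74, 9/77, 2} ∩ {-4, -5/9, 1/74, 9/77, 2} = {1/74, 9/77, 2}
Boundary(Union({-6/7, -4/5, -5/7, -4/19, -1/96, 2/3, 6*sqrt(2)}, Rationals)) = Reals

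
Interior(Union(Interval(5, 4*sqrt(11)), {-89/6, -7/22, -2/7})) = Interval.open(5, 4*sqrt(11))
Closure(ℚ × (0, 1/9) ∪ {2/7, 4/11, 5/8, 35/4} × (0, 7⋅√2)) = (ℝ × [0, 1/9]) ∪ ({2/7, 4/11, 5/8, 35/4} × [0, 7⋅√2])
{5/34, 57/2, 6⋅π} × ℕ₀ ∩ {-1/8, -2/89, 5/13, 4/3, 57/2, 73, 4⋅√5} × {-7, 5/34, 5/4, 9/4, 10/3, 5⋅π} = ∅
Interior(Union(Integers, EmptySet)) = EmptySet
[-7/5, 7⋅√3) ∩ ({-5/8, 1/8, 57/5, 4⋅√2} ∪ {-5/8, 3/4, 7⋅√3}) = {-5/8, 1/8, 3/4, 57/5, 4⋅√2}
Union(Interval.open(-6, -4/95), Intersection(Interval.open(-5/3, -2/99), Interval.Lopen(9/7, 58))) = Interval.open(-6, -4/95)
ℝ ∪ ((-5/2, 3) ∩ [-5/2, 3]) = (-∞, ∞)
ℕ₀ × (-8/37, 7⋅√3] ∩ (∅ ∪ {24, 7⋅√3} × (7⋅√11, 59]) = ∅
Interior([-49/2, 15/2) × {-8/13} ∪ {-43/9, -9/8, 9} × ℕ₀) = ∅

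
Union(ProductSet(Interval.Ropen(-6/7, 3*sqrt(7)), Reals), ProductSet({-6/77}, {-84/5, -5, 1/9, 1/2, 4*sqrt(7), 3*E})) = ProductSet(Interval.Ropen(-6/7, 3*sqrt(7)), Reals)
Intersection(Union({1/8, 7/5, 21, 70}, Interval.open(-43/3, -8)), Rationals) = Union({1/8, 7/5, 21, 70}, Intersection(Interval.open(-43/3, -8), Rationals))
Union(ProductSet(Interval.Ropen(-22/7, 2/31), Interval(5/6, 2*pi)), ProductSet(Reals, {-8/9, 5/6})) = Union(ProductSet(Interval.Ropen(-22/7, 2/31), Interval(5/6, 2*pi)), ProductSet(Reals, {-8/9, 5/6}))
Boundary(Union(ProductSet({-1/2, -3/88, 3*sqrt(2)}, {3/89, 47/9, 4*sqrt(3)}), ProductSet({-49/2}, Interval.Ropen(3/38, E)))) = Union(ProductSet({-49/2}, Interval(3/38, E)), ProductSet({-1/2, -3/88, 3*sqrt(2)}, {3/89, 47/9, 4*sqrt(3)}))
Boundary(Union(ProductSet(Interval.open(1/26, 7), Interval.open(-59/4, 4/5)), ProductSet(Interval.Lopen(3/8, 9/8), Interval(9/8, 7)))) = Union(ProductSet({1/26, 7}, Interval(-59/4, 4/5)), ProductSet({3/8, 9/8}, Interval(9/8, 7)), ProductSet(Interval(1/26, 7), {-59/4, 4/5}), ProductSet(Interval(3/8, 9/8), {9/8, 7}))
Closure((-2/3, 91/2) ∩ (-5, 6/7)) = [-2/3, 6/7]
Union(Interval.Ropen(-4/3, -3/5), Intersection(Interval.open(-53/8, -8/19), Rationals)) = Union(Intersection(Interval.open(-53/8, -8/19), Rationals), Interval(-4/3, -3/5))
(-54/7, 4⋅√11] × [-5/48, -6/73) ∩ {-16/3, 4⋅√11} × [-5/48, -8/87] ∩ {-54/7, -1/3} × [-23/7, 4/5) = ∅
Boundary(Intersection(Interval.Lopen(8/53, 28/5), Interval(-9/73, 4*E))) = {8/53, 28/5}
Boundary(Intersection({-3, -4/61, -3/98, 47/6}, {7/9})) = EmptySet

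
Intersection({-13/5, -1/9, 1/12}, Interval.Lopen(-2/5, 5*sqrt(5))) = {-1/9, 1/12}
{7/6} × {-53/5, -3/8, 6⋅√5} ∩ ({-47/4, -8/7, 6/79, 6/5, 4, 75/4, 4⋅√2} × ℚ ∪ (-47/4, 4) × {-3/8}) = {7/6} × {-3/8}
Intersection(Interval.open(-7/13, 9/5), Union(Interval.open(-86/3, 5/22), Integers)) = Union(Interval.open(-7/13, 5/22), Range(0, 2, 1))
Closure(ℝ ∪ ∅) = ℝ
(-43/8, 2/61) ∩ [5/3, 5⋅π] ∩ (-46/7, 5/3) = ∅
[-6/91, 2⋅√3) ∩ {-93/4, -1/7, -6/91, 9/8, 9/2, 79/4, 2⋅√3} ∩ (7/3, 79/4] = ∅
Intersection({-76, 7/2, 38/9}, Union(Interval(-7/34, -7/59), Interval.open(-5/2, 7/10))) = EmptySet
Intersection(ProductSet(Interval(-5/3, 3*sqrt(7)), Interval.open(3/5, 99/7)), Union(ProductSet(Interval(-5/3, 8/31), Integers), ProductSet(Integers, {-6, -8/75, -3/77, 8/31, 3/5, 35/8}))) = Union(ProductSet(Interval(-5/3, 8/31), Range(1, 15, 1)), ProductSet(Range(-1, 8, 1), {35/8}))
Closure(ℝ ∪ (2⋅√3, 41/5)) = (-∞, ∞)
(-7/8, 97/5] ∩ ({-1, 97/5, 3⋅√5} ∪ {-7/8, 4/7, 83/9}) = {4/7, 83/9, 97/5, 3⋅√5}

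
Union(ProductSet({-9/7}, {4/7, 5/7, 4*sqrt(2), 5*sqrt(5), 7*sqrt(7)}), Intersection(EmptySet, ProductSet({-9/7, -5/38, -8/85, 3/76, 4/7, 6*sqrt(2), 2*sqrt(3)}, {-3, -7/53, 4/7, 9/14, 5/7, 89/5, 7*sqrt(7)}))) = ProductSet({-9/7}, {4/7, 5/7, 4*sqrt(2), 5*sqrt(5), 7*sqrt(7)})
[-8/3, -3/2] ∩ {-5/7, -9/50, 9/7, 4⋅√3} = ∅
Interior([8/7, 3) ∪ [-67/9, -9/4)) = (-67/9, -9/4) ∪ (8/7, 3)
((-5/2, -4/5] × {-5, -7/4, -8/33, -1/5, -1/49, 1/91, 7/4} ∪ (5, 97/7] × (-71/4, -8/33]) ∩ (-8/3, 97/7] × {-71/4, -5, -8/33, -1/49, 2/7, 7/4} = ((5, 97/7] × {-5, -8/33}) ∪ ((-5/2, -4/5] × {-5, -8/33, -1/49, 7/4})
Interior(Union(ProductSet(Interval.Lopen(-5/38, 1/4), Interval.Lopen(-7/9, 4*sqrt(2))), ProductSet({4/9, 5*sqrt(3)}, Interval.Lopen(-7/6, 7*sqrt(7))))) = ProductSet(Interval.open(-5/38, 1/4), Interval.open(-7/9, 4*sqrt(2)))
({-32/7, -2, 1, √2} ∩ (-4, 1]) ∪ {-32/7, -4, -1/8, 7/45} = {-32/7, -4, -2, -1/8, 7/45, 1}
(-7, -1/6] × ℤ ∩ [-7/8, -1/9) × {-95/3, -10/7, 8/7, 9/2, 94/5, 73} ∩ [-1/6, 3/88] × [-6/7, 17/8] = ∅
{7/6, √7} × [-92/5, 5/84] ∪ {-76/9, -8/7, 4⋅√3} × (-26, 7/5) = ({7/6, √7} × [-92/5, 5/84]) ∪ ({-76/9, -8/7, 4⋅√3} × (-26, 7/5))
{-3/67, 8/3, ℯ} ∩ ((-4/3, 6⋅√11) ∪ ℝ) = {-3/67, 8/3, ℯ}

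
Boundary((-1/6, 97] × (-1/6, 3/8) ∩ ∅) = ∅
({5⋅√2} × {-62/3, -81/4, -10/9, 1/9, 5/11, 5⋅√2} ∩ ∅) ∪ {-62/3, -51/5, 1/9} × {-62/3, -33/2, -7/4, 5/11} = {-62/3, -51/5, 1/9} × {-62/3, -33/2, -7/4, 5/11}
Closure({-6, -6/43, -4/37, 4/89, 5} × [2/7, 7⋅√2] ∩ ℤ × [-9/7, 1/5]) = ∅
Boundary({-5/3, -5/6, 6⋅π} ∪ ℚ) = ℝ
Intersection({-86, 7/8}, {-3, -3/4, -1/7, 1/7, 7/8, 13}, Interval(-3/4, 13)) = {7/8}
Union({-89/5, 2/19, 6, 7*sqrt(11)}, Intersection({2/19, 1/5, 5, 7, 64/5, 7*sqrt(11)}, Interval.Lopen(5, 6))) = {-89/5, 2/19, 6, 7*sqrt(11)}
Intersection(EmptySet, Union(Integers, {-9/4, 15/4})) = EmptySet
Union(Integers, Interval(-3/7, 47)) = Union(Integers, Interval(-3/7, 47))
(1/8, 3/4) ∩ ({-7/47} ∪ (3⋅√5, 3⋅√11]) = ∅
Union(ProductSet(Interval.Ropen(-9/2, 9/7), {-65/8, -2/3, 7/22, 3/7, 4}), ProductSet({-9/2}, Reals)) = Union(ProductSet({-9/2}, Reals), ProductSet(Interval.Ropen(-9/2, 9/7), {-65/8, -2/3, 7/22, 3/7, 4}))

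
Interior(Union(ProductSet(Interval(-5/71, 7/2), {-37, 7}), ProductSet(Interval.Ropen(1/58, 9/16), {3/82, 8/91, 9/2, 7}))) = EmptySet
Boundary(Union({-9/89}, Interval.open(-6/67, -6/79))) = {-9/89, -6/67, -6/79}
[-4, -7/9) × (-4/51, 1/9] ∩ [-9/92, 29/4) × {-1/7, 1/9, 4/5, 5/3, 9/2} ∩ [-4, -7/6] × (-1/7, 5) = ∅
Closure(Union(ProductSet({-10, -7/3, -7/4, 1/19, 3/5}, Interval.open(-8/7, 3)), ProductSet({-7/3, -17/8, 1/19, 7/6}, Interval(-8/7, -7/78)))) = Union(ProductSet({-7/3, -17/8, 1/19, 7/6}, Interval(-8/7, -7/78)), ProductSet({-10, -7/3, -7/4, 1/19, 3/5}, Interval(-8/7, 3)))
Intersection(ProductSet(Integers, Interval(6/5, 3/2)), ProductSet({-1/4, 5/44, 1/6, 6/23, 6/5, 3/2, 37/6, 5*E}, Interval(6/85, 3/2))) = EmptySet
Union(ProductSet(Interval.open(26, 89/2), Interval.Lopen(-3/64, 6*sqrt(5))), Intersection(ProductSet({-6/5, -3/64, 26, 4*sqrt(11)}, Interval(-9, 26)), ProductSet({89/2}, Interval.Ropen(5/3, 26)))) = ProductSet(Interval.open(26, 89/2), Interval.Lopen(-3/64, 6*sqrt(5)))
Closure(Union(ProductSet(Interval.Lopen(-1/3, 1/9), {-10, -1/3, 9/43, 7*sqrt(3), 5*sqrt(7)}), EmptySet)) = ProductSet(Interval(-1/3, 1/9), {-10, -1/3, 9/43, 7*sqrt(3), 5*sqrt(7)})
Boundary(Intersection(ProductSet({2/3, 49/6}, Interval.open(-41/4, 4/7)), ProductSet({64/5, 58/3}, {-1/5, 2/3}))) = EmptySet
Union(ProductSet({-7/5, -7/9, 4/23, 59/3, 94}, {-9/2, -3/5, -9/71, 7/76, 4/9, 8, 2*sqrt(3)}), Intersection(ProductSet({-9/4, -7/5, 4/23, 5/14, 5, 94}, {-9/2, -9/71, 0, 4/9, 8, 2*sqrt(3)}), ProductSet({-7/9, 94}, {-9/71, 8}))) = ProductSet({-7/5, -7/9, 4/23, 59/3, 94}, {-9/2, -3/5, -9/71, 7/76, 4/9, 8, 2*sqrt(3)})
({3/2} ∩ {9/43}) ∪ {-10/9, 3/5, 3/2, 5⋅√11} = {-10/9, 3/5, 3/2, 5⋅√11}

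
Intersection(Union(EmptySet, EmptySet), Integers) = EmptySet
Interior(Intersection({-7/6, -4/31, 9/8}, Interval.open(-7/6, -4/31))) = EmptySet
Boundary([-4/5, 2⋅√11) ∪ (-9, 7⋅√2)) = {-9, 7⋅√2}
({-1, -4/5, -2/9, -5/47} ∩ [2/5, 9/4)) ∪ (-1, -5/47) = (-1, -5/47)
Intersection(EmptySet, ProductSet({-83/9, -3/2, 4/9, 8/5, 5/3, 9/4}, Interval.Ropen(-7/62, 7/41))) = EmptySet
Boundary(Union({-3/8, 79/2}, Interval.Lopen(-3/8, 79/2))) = {-3/8, 79/2}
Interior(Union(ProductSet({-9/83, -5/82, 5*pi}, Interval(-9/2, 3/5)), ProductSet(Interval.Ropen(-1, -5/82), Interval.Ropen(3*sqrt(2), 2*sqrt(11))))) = ProductSet(Interval.open(-1, -5/82), Interval.open(3*sqrt(2), 2*sqrt(11)))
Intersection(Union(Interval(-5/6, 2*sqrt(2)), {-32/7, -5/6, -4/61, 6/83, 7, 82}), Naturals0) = Union({7, 82}, Range(0, 3, 1))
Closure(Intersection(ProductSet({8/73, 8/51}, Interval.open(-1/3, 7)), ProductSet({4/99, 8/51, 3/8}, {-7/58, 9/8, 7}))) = ProductSet({8/51}, {-7/58, 9/8})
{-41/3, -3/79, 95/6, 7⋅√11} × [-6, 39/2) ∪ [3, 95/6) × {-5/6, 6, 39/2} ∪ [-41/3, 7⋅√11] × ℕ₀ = ([3, 95/6) × {-5/6, 6, 39/2}) ∪ ([-41/3, 7⋅√11] × ℕ₀) ∪ ({-41/3, -3/79, 95/6, 7⋅√11} × [-6, 39/2))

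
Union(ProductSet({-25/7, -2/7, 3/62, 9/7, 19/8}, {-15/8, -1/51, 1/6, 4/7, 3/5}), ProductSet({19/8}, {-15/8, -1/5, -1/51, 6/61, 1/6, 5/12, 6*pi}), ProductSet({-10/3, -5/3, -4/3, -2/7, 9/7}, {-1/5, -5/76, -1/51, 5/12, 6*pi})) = Union(ProductSet({19/8}, {-15/8, -1/5, -1/51, 6/61, 1/6, 5/12, 6*pi}), ProductSet({-25/7, -2/7, 3/62, 9/7, 19/8}, {-15/8, -1/51, 1/6, 4/7, 3/5}), ProductSet({-10/3, -5/3, -4/3, -2/7, 9/7}, {-1/5, -5/76, -1/51, 5/12, 6*pi}))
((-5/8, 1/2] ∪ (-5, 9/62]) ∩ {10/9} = ∅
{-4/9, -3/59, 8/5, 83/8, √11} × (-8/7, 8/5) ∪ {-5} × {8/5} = ({-5} × {8/5}) ∪ ({-4/9, -3/59, 8/5, 83/8, √11} × (-8/7, 8/5))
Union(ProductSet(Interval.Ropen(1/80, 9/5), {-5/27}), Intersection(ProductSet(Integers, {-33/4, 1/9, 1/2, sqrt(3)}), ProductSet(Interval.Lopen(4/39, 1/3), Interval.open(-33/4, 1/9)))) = ProductSet(Interval.Ropen(1/80, 9/5), {-5/27})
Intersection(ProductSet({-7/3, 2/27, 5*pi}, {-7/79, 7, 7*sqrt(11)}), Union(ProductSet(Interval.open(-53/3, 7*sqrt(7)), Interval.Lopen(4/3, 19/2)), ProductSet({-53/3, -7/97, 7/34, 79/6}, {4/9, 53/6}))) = ProductSet({-7/3, 2/27, 5*pi}, {7})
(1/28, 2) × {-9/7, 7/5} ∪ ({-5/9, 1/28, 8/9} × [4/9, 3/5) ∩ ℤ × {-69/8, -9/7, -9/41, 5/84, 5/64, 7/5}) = (1/28, 2) × {-9/7, 7/5}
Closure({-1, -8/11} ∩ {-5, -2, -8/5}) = ∅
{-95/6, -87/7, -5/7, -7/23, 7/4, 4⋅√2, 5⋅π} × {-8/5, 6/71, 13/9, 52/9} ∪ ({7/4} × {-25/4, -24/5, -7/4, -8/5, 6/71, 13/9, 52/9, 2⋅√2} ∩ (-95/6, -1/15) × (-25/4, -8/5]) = {-95/6, -87/7, -5/7, -7/23, 7/4, 4⋅√2, 5⋅π} × {-8/5, 6/71, 13/9, 52/9}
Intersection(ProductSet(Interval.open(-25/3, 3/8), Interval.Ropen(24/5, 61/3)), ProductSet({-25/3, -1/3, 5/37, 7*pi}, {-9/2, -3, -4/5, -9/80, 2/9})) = EmptySet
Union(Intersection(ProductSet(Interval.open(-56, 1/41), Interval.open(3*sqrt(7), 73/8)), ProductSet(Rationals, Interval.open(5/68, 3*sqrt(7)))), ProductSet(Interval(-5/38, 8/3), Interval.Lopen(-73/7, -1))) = ProductSet(Interval(-5/38, 8/3), Interval.Lopen(-73/7, -1))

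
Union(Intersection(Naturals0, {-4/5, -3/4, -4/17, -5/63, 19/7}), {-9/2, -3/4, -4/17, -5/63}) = {-9/2, -3/4, -4/17, -5/63}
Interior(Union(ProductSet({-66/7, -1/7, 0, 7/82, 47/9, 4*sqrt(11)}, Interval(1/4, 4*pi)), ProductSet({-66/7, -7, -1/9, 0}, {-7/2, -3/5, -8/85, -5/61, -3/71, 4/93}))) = EmptySet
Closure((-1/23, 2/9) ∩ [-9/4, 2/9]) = [-1/23, 2/9]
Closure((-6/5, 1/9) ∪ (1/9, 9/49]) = [-6/5, 9/49]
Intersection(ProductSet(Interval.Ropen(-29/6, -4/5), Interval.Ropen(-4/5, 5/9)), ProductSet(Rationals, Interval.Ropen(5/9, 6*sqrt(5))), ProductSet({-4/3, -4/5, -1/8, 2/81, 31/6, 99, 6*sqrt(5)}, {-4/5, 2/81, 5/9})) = EmptySet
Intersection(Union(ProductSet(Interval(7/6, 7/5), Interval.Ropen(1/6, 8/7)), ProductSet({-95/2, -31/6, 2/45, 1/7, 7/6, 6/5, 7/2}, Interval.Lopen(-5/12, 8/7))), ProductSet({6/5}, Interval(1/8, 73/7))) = ProductSet({6/5}, Interval(1/8, 8/7))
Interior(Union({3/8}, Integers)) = EmptySet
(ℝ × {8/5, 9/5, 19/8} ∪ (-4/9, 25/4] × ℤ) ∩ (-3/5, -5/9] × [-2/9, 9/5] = (-3/5, -5/9] × {8/5, 9/5}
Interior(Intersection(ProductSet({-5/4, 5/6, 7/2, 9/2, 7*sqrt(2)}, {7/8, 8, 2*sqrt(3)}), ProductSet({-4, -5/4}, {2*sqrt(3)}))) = EmptySet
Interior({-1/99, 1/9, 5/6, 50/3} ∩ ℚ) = ∅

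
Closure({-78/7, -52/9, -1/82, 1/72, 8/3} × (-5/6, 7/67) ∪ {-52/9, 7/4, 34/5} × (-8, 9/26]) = ({-52/9, 7/4, 34/5} × [-8, 9/26]) ∪ ({-78/7, -52/9, -1/82, 1/72, 8/3} × [-5/6, 7/67])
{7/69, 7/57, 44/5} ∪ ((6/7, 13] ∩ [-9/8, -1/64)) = {7/69, 7/57, 44/5}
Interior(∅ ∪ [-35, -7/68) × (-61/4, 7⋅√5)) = (-35, -7/68) × (-61/4, 7⋅√5)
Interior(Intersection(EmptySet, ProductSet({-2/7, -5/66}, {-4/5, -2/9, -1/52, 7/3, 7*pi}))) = EmptySet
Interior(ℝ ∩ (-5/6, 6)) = (-5/6, 6)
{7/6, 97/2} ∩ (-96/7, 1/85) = ∅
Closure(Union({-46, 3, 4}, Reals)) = Reals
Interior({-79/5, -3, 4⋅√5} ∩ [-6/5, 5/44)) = ∅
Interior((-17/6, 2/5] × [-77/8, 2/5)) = (-17/6, 2/5) × (-77/8, 2/5)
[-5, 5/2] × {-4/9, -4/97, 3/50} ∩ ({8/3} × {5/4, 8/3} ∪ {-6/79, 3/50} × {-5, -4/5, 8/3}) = ∅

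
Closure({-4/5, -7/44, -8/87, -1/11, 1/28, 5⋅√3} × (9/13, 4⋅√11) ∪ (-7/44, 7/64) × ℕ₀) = ([-7/44, 7/64] × ℕ₀) ∪ ({-4/5, -7/44, -8/87, -1/11, 1/28, 5⋅√3} × [9/13, 4⋅√11])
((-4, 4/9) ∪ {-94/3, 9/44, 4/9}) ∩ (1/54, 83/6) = (1/54, 4/9]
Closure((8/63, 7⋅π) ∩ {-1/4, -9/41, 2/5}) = {2/5}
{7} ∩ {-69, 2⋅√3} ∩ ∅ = ∅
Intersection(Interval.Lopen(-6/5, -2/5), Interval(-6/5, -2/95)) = Interval.Lopen(-6/5, -2/5)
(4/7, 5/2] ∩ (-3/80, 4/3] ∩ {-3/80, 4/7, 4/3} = {4/3}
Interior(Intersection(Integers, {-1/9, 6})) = EmptySet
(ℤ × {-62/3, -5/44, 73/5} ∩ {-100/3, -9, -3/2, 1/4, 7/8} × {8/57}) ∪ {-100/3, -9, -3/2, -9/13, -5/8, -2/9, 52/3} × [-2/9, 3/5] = {-100/3, -9, -3/2, -9/13, -5/8, -2/9, 52/3} × [-2/9, 3/5]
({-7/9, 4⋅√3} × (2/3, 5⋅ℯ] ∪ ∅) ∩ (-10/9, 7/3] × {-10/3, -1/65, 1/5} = ∅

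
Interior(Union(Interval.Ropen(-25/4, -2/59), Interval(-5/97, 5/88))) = Interval.open(-25/4, 5/88)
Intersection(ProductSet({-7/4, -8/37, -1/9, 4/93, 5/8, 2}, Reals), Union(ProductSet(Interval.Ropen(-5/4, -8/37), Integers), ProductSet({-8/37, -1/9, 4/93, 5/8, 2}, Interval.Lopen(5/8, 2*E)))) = ProductSet({-8/37, -1/9, 4/93, 5/8, 2}, Interval.Lopen(5/8, 2*E))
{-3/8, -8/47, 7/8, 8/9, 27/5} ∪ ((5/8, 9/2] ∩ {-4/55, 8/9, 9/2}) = {-3/8, -8/47, 7/8, 8/9, 9/2, 27/5}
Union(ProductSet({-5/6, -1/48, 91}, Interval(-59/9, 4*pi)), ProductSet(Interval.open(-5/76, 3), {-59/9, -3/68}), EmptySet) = Union(ProductSet({-5/6, -1/48, 91}, Interval(-59/9, 4*pi)), ProductSet(Interval.open(-5/76, 3), {-59/9, -3/68}))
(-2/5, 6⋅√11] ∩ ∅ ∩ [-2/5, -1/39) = ∅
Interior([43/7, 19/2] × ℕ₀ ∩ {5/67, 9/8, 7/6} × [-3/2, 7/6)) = ∅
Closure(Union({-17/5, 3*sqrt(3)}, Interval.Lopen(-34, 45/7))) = Interval(-34, 45/7)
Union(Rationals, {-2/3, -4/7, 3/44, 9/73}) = Rationals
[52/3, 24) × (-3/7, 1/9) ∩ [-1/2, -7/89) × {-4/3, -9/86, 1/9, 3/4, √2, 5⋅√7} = ∅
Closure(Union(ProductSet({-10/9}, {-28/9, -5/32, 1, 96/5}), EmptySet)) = ProductSet({-10/9}, {-28/9, -5/32, 1, 96/5})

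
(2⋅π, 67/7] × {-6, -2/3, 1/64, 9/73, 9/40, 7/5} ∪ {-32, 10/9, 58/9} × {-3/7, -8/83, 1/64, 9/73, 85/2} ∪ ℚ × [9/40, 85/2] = (ℚ × [9/40, 85/2]) ∪ ({-32, 10/9, 58/9} × {-3/7, -8/83, 1/64, 9/73, 85/2}) ∪ ((2⋅π, 67/7] × {-6, -2/3, 1/64, 9/73, 9/40, 7/5})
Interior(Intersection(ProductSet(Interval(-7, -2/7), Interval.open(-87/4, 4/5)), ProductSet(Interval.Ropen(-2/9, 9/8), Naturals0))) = EmptySet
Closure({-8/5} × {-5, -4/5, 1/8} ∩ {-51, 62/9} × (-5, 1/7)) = ∅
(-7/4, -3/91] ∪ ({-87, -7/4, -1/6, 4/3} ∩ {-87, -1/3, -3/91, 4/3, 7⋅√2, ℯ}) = {-87, 4/3} ∪ (-7/4, -3/91]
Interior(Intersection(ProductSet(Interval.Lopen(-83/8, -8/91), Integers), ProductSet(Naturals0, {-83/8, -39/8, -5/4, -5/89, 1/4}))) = EmptySet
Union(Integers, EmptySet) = Integers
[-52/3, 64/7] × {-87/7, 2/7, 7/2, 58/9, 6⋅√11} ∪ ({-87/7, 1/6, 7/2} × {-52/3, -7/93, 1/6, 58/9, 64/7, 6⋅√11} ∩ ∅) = [-52/3, 64/7] × {-87/7, 2/7, 7/2, 58/9, 6⋅√11}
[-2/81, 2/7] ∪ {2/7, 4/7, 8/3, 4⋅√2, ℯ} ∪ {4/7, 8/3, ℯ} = [-2/81, 2/7] ∪ {4/7, 8/3, 4⋅√2, ℯ}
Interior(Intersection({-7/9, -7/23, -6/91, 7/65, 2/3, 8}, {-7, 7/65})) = EmptySet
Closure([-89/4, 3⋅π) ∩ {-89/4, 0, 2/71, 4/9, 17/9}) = {-89/4, 0, 2/71, 4/9, 17/9}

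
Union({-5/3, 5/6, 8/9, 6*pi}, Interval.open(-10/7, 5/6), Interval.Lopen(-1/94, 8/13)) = Union({-5/3, 8/9, 6*pi}, Interval.Lopen(-10/7, 5/6))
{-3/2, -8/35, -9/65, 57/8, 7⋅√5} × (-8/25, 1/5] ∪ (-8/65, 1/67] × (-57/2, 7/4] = ((-8/65, 1/67] × (-57/2, 7/4]) ∪ ({-3/2, -8/35, -9/65, 57/8, 7⋅√5} × (-8/25, 1/5])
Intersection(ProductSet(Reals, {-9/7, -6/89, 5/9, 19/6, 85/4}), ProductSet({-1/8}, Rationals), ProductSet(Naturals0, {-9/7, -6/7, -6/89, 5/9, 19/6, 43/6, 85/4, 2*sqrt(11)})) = EmptySet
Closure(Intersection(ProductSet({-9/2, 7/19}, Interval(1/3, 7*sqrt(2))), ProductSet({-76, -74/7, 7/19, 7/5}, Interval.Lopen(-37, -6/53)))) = EmptySet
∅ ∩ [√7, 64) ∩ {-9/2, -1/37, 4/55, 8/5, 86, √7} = ∅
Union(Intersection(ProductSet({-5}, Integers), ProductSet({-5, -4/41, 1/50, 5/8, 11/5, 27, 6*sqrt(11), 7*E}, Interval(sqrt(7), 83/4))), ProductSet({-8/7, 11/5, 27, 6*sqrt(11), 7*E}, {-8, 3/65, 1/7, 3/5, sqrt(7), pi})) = Union(ProductSet({-5}, Range(3, 21, 1)), ProductSet({-8/7, 11/5, 27, 6*sqrt(11), 7*E}, {-8, 3/65, 1/7, 3/5, sqrt(7), pi}))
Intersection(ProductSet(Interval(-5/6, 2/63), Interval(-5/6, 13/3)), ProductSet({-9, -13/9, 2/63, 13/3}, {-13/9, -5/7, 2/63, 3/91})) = ProductSet({2/63}, {-5/7, 2/63, 3/91})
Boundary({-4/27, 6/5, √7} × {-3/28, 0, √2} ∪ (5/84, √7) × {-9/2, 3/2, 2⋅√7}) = ({-4/27, 6/5, √7} × {-3/28, 0, √2}) ∪ ([5/84, √7] × {-9/2, 3/2, 2⋅√7})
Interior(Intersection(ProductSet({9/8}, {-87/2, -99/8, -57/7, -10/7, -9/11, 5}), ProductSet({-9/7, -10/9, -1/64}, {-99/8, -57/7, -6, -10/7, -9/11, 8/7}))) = EmptySet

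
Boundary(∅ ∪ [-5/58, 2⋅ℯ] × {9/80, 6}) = [-5/58, 2⋅ℯ] × {9/80, 6}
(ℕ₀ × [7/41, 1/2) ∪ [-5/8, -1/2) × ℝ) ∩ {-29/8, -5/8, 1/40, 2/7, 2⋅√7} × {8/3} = {-5/8} × {8/3}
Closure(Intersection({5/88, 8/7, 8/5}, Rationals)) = {5/88, 8/7, 8/5}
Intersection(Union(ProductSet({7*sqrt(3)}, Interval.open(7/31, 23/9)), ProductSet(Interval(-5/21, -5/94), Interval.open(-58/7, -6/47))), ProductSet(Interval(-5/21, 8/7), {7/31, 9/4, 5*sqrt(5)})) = EmptySet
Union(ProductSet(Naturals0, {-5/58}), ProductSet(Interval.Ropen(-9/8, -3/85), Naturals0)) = Union(ProductSet(Interval.Ropen(-9/8, -3/85), Naturals0), ProductSet(Naturals0, {-5/58}))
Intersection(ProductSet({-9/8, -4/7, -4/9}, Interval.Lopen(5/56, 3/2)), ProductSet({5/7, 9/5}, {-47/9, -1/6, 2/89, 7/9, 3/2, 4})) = EmptySet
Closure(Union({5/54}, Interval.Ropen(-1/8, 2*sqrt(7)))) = Interval(-1/8, 2*sqrt(7))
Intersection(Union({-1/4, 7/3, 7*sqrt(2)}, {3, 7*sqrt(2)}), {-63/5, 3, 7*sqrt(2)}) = {3, 7*sqrt(2)}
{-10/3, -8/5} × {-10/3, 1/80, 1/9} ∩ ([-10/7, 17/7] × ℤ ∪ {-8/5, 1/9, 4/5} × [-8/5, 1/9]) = {-8/5} × {1/80, 1/9}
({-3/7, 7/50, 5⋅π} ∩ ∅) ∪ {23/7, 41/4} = {23/7, 41/4}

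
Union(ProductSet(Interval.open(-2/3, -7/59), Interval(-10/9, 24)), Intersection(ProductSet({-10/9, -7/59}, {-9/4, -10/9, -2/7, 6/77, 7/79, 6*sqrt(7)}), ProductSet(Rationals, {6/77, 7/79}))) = Union(ProductSet({-10/9, -7/59}, {6/77, 7/79}), ProductSet(Interval.open(-2/3, -7/59), Interval(-10/9, 24)))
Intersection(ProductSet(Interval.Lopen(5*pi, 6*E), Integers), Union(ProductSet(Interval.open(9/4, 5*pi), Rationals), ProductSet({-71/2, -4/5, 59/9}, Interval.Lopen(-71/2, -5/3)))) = EmptySet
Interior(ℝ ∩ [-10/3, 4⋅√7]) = (-10/3, 4⋅√7)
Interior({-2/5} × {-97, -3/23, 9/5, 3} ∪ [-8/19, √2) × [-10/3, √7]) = (-8/19, √2) × (-10/3, √7)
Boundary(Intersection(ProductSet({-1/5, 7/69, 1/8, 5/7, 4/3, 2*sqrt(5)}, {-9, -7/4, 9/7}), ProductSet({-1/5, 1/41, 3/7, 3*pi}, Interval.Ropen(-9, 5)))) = ProductSet({-1/5}, {-9, -7/4, 9/7})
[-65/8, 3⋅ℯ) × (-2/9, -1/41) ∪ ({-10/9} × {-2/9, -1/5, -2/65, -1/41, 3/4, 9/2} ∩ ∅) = [-65/8, 3⋅ℯ) × (-2/9, -1/41)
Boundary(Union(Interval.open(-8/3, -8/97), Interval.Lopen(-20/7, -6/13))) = {-20/7, -8/97}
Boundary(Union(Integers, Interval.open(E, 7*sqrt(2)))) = Union(Complement(Integers, Interval.open(E, 7*sqrt(2))), {7*sqrt(2), E})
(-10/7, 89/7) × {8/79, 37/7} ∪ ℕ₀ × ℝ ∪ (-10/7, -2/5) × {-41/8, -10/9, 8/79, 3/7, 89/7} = (ℕ₀ × ℝ) ∪ ((-10/7, 89/7) × {8/79, 37/7}) ∪ ((-10/7, -2/5) × {-41/8, -10/9, 8/79, 3/7, 89/7})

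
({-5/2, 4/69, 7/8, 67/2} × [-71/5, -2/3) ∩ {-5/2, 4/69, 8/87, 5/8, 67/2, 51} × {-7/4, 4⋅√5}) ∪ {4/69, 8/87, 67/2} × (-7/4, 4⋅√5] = ({-5/2, 4/69, 67/2} × {-7/4}) ∪ ({4/69, 8/87, 67/2} × (-7/4, 4⋅√5])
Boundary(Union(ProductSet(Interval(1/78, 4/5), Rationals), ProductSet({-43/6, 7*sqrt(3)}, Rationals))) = ProductSet(Union({-43/6, 7*sqrt(3)}, Interval(1/78, 4/5)), Reals)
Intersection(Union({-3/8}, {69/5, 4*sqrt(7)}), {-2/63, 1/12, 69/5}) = {69/5}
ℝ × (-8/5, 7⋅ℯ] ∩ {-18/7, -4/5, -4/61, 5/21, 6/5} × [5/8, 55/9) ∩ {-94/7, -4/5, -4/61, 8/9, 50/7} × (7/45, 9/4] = {-4/5, -4/61} × [5/8, 9/4]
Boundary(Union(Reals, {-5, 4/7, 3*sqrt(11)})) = EmptySet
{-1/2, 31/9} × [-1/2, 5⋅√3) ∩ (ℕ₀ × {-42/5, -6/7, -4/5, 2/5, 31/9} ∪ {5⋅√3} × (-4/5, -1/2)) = ∅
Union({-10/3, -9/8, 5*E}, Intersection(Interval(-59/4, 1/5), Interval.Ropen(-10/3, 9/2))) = Union({5*E}, Interval(-10/3, 1/5))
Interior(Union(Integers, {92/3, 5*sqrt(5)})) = EmptySet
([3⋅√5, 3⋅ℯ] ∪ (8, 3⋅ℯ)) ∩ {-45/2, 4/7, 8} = {8}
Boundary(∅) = ∅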